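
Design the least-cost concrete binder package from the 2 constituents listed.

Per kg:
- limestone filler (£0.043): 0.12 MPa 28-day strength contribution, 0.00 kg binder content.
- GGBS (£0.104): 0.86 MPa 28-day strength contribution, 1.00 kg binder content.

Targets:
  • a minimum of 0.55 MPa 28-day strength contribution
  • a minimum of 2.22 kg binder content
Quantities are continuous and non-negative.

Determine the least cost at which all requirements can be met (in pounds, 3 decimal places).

£0.231

This is a linear program. Let x1 = kg of limestone filler, x2 = kg of GGBS.
Minimize 0.043x1 + 0.104x2 subject to:
  0.12x1 + 0.86x2 ≥ 0.55   (28-day strength contribution)
  1x2 ≥ 2.22   (binder content)
  x1, x2 ≥ 0.
At the optimum only GGBS is positive (limestone filler = 0). The binder content requirement is met with equality.
Optimal quantities: GGBS = 2.22 kg.
Cost = 0.104·2.22 = 0.23088.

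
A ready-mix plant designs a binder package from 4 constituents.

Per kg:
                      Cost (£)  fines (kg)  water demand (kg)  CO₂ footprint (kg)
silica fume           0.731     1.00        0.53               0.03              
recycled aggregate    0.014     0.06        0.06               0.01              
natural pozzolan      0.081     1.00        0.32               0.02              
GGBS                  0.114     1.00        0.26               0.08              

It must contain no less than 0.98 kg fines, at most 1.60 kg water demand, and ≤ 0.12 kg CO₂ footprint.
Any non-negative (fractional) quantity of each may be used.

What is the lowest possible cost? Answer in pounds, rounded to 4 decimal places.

Set it up as a linear program. Let x1 = kg of silica fume, x2 = kg of recycled aggregate, x3 = kg of natural pozzolan, x4 = kg of GGBS.
min 0.731x1 + 0.014x2 + 0.081x3 + 0.114x4 with:
  1x1 + 0.06x2 + 1x3 + 1x4 ≥ 0.98   (fines)
  0.53x1 + 0.06x2 + 0.32x3 + 0.26x4 ≤ 1.6   (water demand)
  0.03x1 + 0.01x2 + 0.02x3 + 0.08x4 ≤ 0.12   (CO₂ footprint)
  x1, x2, x3, x4 ≥ 0.
The minimum-cost mix takes nothing from silica fume, recycled aggregate, GGBS — only natural pozzolan. Binding constraint: fines.
That vertex is x3 = 0.98.
Total cost: 0.081·0.98 = 0.079380.

£0.0794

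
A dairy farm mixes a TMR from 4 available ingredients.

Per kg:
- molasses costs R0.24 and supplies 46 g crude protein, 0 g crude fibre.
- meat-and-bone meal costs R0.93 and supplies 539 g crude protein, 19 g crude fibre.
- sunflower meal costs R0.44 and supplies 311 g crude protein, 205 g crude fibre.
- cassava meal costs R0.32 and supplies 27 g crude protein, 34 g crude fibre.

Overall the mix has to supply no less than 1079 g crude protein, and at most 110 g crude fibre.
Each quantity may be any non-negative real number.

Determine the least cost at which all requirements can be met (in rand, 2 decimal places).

Set it up as a linear program. Let x1 = kg of molasses, x2 = kg of meat-and-bone meal, x3 = kg of sunflower meal, x4 = kg of cassava meal.
Minimize 0.24x1 + 0.93x2 + 0.44x3 + 0.32x4 with:
  46x1 + 539x2 + 311x3 + 27x4 ≥ 1079   (crude protein)
  19x2 + 205x3 + 34x4 ≤ 110   (crude fibre)
  x1, x2, x3, x4 ≥ 0.
The optimal basis is {meat-and-bone meal, sunflower meal}; molasses, cassava meal drop out. The crude protein and crude fibre requirements are met with equality.
Optimal quantities: meat-and-bone meal = 1.788 kg, sunflower meal = 0.3709 kg.
Cost = 0.93·1.788 + 0.44·0.3709 = 1.8260.

R1.83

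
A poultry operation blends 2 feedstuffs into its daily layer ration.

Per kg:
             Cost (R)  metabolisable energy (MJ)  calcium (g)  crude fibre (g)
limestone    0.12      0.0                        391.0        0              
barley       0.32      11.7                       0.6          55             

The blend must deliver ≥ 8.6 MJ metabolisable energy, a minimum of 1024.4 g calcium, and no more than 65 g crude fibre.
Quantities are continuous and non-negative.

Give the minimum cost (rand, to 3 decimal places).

R0.549

Let x1 = kg of limestone, x2 = kg of barley.
min 0.12x1 + 0.32x2 with:
  11.7x2 ≥ 8.6   (metabolisable energy)
  391x1 + 0.6x2 ≥ 1024.4   (calcium)
  55x2 ≤ 65   (crude fibre)
  x1, x2 ≥ 0.
Both inputs are positive at the optimum. Binding constraints: metabolisable energy and calcium.
Optimal quantities: limestone = 2.619 kg, barley = 0.735 kg.
Objective = 0.12·2.619 + 0.32·0.735 = 0.54948.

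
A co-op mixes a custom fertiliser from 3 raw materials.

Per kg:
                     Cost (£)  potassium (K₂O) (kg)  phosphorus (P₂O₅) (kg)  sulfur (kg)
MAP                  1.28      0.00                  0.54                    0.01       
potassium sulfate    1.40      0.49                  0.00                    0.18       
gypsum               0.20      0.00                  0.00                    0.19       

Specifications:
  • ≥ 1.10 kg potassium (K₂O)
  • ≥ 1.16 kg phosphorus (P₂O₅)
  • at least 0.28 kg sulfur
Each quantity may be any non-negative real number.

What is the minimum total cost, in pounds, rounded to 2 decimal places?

Set it up as a linear program. Let x1 = kg of MAP, x2 = kg of potassium sulfate, x3 = kg of gypsum.
Minimize 1.28x1 + 1.4x2 + 0.2x3 s.t.:
  0.49x2 ≥ 1.1   (potassium (K₂O))
  0.54x1 ≥ 1.16   (phosphorus (P₂O₅))
  0.01x1 + 0.18x2 + 0.19x3 ≥ 0.28   (sulfur)
  x1, x2, x3 ≥ 0.
The minimum-cost mix takes nothing from gypsum — only MAP, potassium sulfate. The potassium (K₂O) and phosphorus (P₂O₅) requirements are met with equality.
That vertex is x1 = 2.148, x2 = 2.245.
Objective = 1.28·2.148 + 1.4·2.245 = 5.8924.

£5.89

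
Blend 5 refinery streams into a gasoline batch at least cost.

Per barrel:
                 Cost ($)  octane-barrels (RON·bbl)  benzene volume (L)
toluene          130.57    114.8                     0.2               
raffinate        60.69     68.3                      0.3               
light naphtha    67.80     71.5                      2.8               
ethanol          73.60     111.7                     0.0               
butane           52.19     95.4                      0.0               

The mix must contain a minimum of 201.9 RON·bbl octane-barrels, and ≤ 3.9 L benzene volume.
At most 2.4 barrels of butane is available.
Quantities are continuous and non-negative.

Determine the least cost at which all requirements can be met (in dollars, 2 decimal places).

This is a linear program. Let x1 = barrels of toluene, x2 = barrels of raffinate, x3 = barrels of light naphtha, x4 = barrels of ethanol, x5 = barrels of butane.
min 130.57x1 + 60.69x2 + 67.8x3 + 73.6x4 + 52.19x5 with:
  114.8x1 + 68.3x2 + 71.5x3 + 111.7x4 + 95.4x5 ≥ 201.9   (octane-barrels)
  0.2x1 + 0.3x2 + 2.8x3 ≤ 3.9   (benzene volume)
  x5 ≤ 2.4
  x1, x2, x3, x4, x5 ≥ 0.
The cheapest feasible vertex uses only butane; toluene, raffinate, light naphtha, ethanol are not used. Binding constraint: octane-barrels.
So butane = 2.1164 barrels.
Cost = 52.19·2.1164 = 110.4549.

$110.45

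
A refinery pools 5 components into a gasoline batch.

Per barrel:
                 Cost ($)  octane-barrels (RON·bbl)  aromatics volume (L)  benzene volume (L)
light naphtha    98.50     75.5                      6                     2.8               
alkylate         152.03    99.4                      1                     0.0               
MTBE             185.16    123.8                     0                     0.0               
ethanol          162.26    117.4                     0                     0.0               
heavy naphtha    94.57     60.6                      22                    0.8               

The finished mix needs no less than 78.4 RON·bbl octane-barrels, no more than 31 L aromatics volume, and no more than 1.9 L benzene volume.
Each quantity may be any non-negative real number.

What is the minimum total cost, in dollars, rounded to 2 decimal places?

Treat it as an LP. Let x1 = barrels of light naphtha, x2 = barrels of alkylate, x3 = barrels of MTBE, x4 = barrels of ethanol, x5 = barrels of heavy naphtha.
Minimize 98.5x1 + 152.03x2 + 185.16x3 + 162.26x4 + 94.57x5 with:
  75.5x1 + 99.4x2 + 123.8x3 + 117.4x4 + 60.6x5 ≥ 78.4   (octane-barrels)
  6x1 + 1x2 + 22x5 ≤ 31   (aromatics volume)
  2.8x1 + 0.8x5 ≤ 1.9   (benzene volume)
  x1, x2, x3, x4, x5 ≥ 0.
The optimal basis is {light naphtha, ethanol}; alkylate, MTBE, heavy naphtha drop out. Binding constraints: octane-barrels and benzene volume.
That vertex is x1 = 0.6786, x4 = 0.2314.
Objective = 98.5·0.6786 + 162.26·0.2314 = 104.3891.

$104.39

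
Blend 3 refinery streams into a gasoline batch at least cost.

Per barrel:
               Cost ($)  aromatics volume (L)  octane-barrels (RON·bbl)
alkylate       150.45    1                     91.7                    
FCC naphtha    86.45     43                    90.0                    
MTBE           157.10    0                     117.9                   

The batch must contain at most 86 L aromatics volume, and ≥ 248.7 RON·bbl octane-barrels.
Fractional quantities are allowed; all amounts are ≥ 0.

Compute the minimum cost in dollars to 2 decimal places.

Let x1 = barrels of alkylate, x2 = barrels of FCC naphtha, x3 = barrels of MTBE.
Minimise 150.45x1 + 86.45x2 + 157.1x3 s.t.:
  1x1 + 43x2 ≤ 86   (aromatics volume)
  91.7x1 + 90x2 + 117.9x3 ≥ 248.7   (octane-barrels)
  x1, x2, x3 ≥ 0.
At the optimum only FCC naphtha, MTBE are positive (alkylate = 0). The aromatics volume and octane-barrels requirements are met with equality.
Solving gives x2 = 2, x3 = 0.5827.
Total cost: 86.45·2 + 157.1·0.5827 = 264.4422.

$264.44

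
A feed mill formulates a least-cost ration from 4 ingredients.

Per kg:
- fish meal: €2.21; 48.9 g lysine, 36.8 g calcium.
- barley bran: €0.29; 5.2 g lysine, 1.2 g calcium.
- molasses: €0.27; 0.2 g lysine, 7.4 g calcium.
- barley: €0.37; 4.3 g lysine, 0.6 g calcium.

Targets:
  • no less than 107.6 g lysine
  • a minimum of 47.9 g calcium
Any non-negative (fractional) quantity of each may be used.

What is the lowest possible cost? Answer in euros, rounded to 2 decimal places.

€4.86

Let x1 = kg of fish meal, x2 = kg of barley bran, x3 = kg of molasses, x4 = kg of barley.
Minimise 2.21x1 + 0.29x2 + 0.27x3 + 0.37x4 s.t.:
  48.9x1 + 5.2x2 + 0.2x3 + 4.3x4 ≥ 107.6   (lysine)
  36.8x1 + 1.2x2 + 7.4x3 + 0.6x4 ≥ 47.9   (calcium)
  x1, x2, x3, x4 ≥ 0.
The optimal basis is {fish meal}; barley bran, molasses, barley drop out. Binding constraint: lysine.
So fish meal = 2.2 kg.
Cost = 2.21·2.2 = 4.8620.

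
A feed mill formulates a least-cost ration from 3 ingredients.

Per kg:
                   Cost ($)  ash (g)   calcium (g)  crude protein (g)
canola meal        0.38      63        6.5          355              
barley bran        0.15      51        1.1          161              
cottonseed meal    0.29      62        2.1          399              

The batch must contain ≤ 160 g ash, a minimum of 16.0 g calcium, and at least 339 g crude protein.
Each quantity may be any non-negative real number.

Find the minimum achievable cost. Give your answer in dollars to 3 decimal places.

$0.935

This is a linear program. Let x1 = kg of canola meal, x2 = kg of barley bran, x3 = kg of cottonseed meal.
min 0.38x1 + 0.15x2 + 0.29x3 with:
  63x1 + 51x2 + 62x3 ≤ 160   (ash)
  6.5x1 + 1.1x2 + 2.1x3 ≥ 16   (calcium)
  355x1 + 161x2 + 399x3 ≥ 339   (crude protein)
  x1, x2, x3 ≥ 0.
The optimal basis is {canola meal}; barley bran, cottonseed meal drop out. There the calcium constraint is tight.
So canola meal = 2.4615 kg.
Objective = 0.38·2.4615 = 0.93537.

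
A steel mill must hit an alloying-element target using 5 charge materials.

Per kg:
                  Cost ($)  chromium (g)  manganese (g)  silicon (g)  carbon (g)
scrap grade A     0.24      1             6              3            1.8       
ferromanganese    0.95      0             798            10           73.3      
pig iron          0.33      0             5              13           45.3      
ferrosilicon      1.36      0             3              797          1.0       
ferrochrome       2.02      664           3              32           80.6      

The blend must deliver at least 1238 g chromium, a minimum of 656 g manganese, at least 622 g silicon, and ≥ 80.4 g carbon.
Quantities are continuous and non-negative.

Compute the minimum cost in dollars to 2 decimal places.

Set it up as a linear program. Let x1 = kg of scrap grade A, x2 = kg of ferromanganese, x3 = kg of pig iron, x4 = kg of ferrosilicon, x5 = kg of ferrochrome.
Minimise 0.24x1 + 0.95x2 + 0.33x3 + 1.36x4 + 2.02x5 with:
  1x1 + 664x5 ≥ 1238   (chromium)
  6x1 + 798x2 + 5x3 + 3x4 + 3x5 ≥ 656   (manganese)
  3x1 + 10x2 + 13x3 + 797x4 + 32x5 ≥ 622   (silicon)
  1.8x1 + 73.3x2 + 45.3x3 + 1x4 + 80.6x5 ≥ 80.4   (carbon)
  x1, x2, x3, x4, x5 ≥ 0.
At the optimum only ferromanganese, ferrosilicon, ferrochrome are positive (scrap grade A, pig iron = 0). There the chromium, manganese, silicon constraints are tight.
That vertex is x2 = 0.8124, x4 = 0.6954, x5 = 1.864.
Objective = 0.95·0.8124 + 1.36·0.6954 + 2.02·1.864 = 5.4828.

$5.48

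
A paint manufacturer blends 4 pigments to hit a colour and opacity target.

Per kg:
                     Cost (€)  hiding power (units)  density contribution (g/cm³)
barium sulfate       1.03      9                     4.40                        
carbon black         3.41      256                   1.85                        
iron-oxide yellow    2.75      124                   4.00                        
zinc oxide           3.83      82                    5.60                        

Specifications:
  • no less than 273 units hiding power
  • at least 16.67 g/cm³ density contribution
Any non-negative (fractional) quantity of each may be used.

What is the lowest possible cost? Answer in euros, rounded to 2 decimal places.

€6.72

This is a linear program. Let x1 = kg of barium sulfate, x2 = kg of carbon black, x3 = kg of iron-oxide yellow, x4 = kg of zinc oxide.
Minimise 1.03x1 + 3.41x2 + 2.75x3 + 3.83x4 subject to:
  9x1 + 256x2 + 124x3 + 82x4 ≥ 273   (hiding power)
  4.4x1 + 1.85x2 + 4x3 + 5.6x4 ≥ 16.67   (density contribution)
  x1, x2, x3, x4 ≥ 0.
The minimum-cost mix takes nothing from iron-oxide yellow, zinc oxide — only barium sulfate, carbon black. The hiding power and density contribution requirements are met with equality.
Optimal quantities: barium sulfate = 3.39 kg, carbon black = 0.9472 kg.
Cost = 1.03·3.39 + 3.41·0.9472 = 6.7217.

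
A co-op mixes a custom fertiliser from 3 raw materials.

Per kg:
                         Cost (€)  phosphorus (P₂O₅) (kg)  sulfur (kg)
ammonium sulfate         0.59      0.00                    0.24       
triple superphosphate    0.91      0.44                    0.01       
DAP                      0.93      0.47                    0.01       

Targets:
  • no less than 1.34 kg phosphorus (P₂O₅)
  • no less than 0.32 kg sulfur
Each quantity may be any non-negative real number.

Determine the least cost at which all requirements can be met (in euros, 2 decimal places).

€3.37

Set it up as a linear program. Let x1 = kg of ammonium sulfate, x2 = kg of triple superphosphate, x3 = kg of DAP.
Minimise 0.59x1 + 0.91x2 + 0.93x3 subject to:
  0.44x2 + 0.47x3 ≥ 1.34   (phosphorus (P₂O₅))
  0.24x1 + 0.01x2 + 0.01x3 ≥ 0.32   (sulfur)
  x1, x2, x3 ≥ 0.
The minimum-cost mix takes nothing from triple superphosphate — only ammonium sulfate, DAP. Binding constraints: phosphorus (P₂O₅) and sulfur.
Optimal quantities: ammonium sulfate = 1.215 kg, DAP = 2.851 kg.
Total cost: 0.59·1.215 + 0.93·2.851 = 3.3683.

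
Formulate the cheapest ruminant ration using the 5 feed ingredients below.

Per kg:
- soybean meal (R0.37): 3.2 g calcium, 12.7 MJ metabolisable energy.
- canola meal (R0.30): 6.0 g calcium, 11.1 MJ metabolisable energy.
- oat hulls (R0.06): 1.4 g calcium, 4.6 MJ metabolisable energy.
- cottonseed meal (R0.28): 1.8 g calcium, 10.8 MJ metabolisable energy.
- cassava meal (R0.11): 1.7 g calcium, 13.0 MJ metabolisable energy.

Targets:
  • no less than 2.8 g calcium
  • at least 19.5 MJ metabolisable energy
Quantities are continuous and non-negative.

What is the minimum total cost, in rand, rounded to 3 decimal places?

This is a linear program. Let x1 = kg of soybean meal, x2 = kg of canola meal, x3 = kg of oat hulls, x4 = kg of cottonseed meal, x5 = kg of cassava meal.
min 0.37x1 + 0.3x2 + 0.06x3 + 0.28x4 + 0.11x5 s.t.:
  3.2x1 + 6x2 + 1.4x3 + 1.8x4 + 1.7x5 ≥ 2.8   (calcium)
  12.7x1 + 11.1x2 + 4.6x3 + 10.8x4 + 13x5 ≥ 19.5   (metabolisable energy)
  x1, x2, x3, x4, x5 ≥ 0.
The optimal basis is {oat hulls, cassava meal}; soybean meal, canola meal, cottonseed meal drop out. There the calcium and metabolisable energy constraints are tight.
That vertex is x3 = 0.3131, x5 = 1.389.
Cost = 0.06·0.3131 + 0.11·1.389 = 0.17158.

R0.172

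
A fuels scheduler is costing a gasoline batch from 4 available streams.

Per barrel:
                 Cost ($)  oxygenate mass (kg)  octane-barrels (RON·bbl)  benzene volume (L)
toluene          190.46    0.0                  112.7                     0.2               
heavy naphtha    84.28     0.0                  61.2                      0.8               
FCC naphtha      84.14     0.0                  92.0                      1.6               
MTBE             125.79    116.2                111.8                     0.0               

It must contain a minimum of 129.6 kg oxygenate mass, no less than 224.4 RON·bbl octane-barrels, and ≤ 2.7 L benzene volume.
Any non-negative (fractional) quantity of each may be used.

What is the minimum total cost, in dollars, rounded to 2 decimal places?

Treat it as an LP. Let x1 = barrels of toluene, x2 = barrels of heavy naphtha, x3 = barrels of FCC naphtha, x4 = barrels of MTBE.
Minimize 190.46x1 + 84.28x2 + 84.14x3 + 125.79x4 s.t.:
  116.2x4 ≥ 129.6   (oxygenate mass)
  112.7x1 + 61.2x2 + 92x3 + 111.8x4 ≥ 224.4   (octane-barrels)
  0.2x1 + 0.8x2 + 1.6x3 ≤ 2.7   (benzene volume)
  x1, x2, x3, x4 ≥ 0.
At the optimum only FCC naphtha, MTBE are positive (toluene, heavy naphtha = 0). There the oxygenate mass and octane-barrels constraints are tight.
So FCC naphtha = 1.0838 barrels, MTBE = 1.1153 barrels.
Cost = 84.14·1.0838 + 125.79·1.1153 = 231.4845.

$231.48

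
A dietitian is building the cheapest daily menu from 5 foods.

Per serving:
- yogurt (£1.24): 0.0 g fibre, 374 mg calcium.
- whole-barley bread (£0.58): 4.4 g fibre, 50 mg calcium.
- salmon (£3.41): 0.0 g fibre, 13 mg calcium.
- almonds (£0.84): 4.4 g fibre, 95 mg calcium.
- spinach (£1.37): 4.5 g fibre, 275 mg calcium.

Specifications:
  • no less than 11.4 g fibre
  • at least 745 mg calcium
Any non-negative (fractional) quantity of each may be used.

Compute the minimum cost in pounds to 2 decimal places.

£3.54

This is a linear program. Let x1 = servings of yogurt, x2 = servings of whole-barley bread, x3 = servings of salmon, x4 = servings of almonds, x5 = servings of spinach.
min 1.24x1 + 0.58x2 + 3.41x3 + 0.84x4 + 1.37x5 subject to:
  4.4x2 + 4.4x4 + 4.5x5 ≥ 11.4   (fibre)
  374x1 + 50x2 + 13x3 + 95x4 + 275x5 ≥ 745   (calcium)
  x1, x2, x3, x4, x5 ≥ 0.
At the optimum only yogurt, whole-barley bread are positive (salmon, almonds, spinach = 0). There the fibre and calcium constraints are tight.
So yogurt = 1.646 servings, whole-barley bread = 2.591 servings.
Objective = 1.24·1.646 + 0.58·2.591 = 3.5438.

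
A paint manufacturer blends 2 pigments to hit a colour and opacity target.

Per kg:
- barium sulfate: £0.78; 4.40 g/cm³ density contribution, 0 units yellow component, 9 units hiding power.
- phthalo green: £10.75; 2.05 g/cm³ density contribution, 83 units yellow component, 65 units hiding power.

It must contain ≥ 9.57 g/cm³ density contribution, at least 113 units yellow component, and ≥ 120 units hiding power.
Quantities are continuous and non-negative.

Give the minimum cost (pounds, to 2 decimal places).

Treat it as an LP. Let x1 = kg of barium sulfate, x2 = kg of phthalo green.
min 0.78x1 + 10.75x2 with:
  4.4x1 + 2.05x2 ≥ 9.57   (density contribution)
  83x2 ≥ 113   (yellow component)
  9x1 + 65x2 ≥ 120   (hiding power)
  x1, x2 ≥ 0.
Both inputs are positive at the optimum. Binding constraints: yellow component and hiding power.
Optimal quantities: barium sulfate = 3.5007 kg, phthalo green = 1.3614 kg.
Total cost: 0.78·3.5007 + 10.75·1.3614 = 17.3656.

£17.37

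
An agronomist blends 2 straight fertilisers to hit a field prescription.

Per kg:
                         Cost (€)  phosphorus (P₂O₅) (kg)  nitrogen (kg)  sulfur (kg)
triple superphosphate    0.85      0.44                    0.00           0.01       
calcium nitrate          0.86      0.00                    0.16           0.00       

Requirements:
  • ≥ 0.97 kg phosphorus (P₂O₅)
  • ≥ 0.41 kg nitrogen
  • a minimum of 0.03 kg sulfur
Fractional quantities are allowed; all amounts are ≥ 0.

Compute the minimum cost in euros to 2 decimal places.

€4.75

Let x1 = kg of triple superphosphate, x2 = kg of calcium nitrate.
Minimize 0.85x1 + 0.86x2 subject to:
  0.44x1 ≥ 0.97   (phosphorus (P₂O₅))
  0.16x2 ≥ 0.41   (nitrogen)
  0.01x1 ≥ 0.03   (sulfur)
  x1, x2 ≥ 0.
Both inputs are positive at the optimum. The nitrogen and sulfur requirements are met with equality.
So triple superphosphate = 3 kg, calcium nitrate = 2.562 kg.
Objective = 0.85·3 + 0.86·2.562 = 4.7533.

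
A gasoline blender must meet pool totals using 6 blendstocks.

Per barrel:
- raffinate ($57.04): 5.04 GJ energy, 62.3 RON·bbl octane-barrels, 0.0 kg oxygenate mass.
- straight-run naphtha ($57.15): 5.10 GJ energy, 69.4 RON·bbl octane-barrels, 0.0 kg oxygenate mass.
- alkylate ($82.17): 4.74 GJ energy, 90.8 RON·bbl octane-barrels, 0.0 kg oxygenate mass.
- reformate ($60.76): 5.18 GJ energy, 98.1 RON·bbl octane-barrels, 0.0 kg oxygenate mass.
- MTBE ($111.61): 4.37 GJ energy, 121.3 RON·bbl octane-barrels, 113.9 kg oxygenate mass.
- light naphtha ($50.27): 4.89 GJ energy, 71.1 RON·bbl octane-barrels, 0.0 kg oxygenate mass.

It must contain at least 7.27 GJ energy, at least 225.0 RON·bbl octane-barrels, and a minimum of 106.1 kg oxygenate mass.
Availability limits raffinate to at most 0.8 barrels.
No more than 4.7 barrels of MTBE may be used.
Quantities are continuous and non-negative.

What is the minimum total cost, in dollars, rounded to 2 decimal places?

Let x1 = barrels of raffinate, x2 = barrels of straight-run naphtha, x3 = barrels of alkylate, x4 = barrels of reformate, x5 = barrels of MTBE, x6 = barrels of light naphtha.
min 57.04x1 + 57.15x2 + 82.17x3 + 60.76x4 + 111.61x5 + 50.27x6 s.t.:
  5.04x1 + 5.1x2 + 4.74x3 + 5.18x4 + 4.37x5 + 4.89x6 ≥ 7.27   (energy)
  62.3x1 + 69.4x2 + 90.8x3 + 98.1x4 + 121.3x5 + 71.1x6 ≥ 225   (octane-barrels)
  113.9x5 ≥ 106.1   (oxygenate mass)
  x1 ≤ 0.8
  x5 ≤ 4.7
  x1, x2, x3, x4, x5, x6 ≥ 0.
The minimum-cost mix takes nothing from raffinate, straight-run naphtha, alkylate, light naphtha — only reformate, MTBE. The octane-barrels and oxygenate mass requirements are met with equality.
That vertex is x4 = 1.1418, x5 = 0.93152.
Objective = 60.76·1.1418 + 111.61·0.93152 = 173.3427.

$173.34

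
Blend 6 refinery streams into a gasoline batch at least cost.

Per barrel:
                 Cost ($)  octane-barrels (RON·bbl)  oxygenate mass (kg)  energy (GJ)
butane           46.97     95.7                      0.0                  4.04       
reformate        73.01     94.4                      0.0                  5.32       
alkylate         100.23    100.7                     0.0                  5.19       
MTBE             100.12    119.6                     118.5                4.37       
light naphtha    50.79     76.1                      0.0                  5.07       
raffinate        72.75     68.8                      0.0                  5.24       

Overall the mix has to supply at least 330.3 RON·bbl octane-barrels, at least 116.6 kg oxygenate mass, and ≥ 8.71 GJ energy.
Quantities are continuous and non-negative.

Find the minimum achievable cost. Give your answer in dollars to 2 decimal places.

$202.87

Set it up as a linear program. Let x1 = barrels of butane, x2 = barrels of reformate, x3 = barrels of alkylate, x4 = barrels of MTBE, x5 = barrels of light naphtha, x6 = barrels of raffinate.
min 46.97x1 + 73.01x2 + 100.23x3 + 100.12x4 + 50.79x5 + 72.75x6 with:
  95.7x1 + 94.4x2 + 100.7x3 + 119.6x4 + 76.1x5 + 68.8x6 ≥ 330.3   (octane-barrels)
  118.5x4 ≥ 116.6   (oxygenate mass)
  4.04x1 + 5.32x2 + 5.19x3 + 4.37x4 + 5.07x5 + 5.24x6 ≥ 8.71   (energy)
  x1, x2, x3, x4, x5, x6 ≥ 0.
At the optimum only butane, MTBE are positive (reformate, alkylate, light naphtha, raffinate = 0). Binding constraints: octane-barrels and oxygenate mass.
Solving gives x1 = 2.2217, x4 = 0.98397.
Hence cost = 46.97·2.2217 + 100.12·0.98397 = $202.8683.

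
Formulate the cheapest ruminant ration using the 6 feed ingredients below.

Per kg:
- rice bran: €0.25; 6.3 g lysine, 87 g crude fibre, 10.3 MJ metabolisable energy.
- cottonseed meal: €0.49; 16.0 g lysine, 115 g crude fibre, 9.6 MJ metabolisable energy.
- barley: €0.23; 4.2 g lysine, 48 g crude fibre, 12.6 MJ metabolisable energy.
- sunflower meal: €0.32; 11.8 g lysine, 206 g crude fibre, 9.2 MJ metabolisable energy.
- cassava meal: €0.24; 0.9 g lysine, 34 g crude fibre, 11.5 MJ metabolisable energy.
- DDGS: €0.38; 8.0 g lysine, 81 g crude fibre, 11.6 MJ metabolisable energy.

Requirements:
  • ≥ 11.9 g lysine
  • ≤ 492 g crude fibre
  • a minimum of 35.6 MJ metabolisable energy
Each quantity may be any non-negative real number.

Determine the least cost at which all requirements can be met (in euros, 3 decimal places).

€0.650

This is a linear program. Let x1 = kg of rice bran, x2 = kg of cottonseed meal, x3 = kg of barley, x4 = kg of sunflower meal, x5 = kg of cassava meal, x6 = kg of DDGS.
Minimize 0.25x1 + 0.49x2 + 0.23x3 + 0.32x4 + 0.24x5 + 0.38x6 subject to:
  6.3x1 + 16x2 + 4.2x3 + 11.8x4 + 0.9x5 + 8x6 ≥ 11.9   (lysine)
  87x1 + 115x2 + 48x3 + 206x4 + 34x5 + 81x6 ≤ 492   (crude fibre)
  10.3x1 + 9.6x2 + 12.6x3 + 9.2x4 + 11.5x5 + 11.6x6 ≥ 35.6   (metabolisable energy)
  x1, x2, x3, x4, x5, x6 ≥ 0.
At the optimum only barley, sunflower meal are positive (rice bran, cottonseed meal, cassava meal, DDGS = 0). The lysine and metabolisable energy requirements are met with equality.
Solving gives x3 = 2.8226, x4 = 0.0038168.
Cost = 0.23·2.8226 + 0.32·0.0038168 = 0.65042.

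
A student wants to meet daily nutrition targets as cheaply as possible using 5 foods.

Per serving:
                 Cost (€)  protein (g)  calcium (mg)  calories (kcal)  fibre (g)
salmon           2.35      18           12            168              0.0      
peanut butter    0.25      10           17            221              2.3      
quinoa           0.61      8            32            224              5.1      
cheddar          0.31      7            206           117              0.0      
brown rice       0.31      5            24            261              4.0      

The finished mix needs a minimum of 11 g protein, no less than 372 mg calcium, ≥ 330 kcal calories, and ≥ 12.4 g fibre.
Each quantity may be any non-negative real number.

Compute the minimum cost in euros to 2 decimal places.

Set it up as a linear program. Let x1 = servings of salmon, x2 = servings of peanut butter, x3 = servings of quinoa, x4 = servings of cheddar, x5 = servings of brown rice.
Minimise 2.35x1 + 0.25x2 + 0.61x3 + 0.31x4 + 0.31x5 with:
  18x1 + 10x2 + 8x3 + 7x4 + 5x5 ≥ 11   (protein)
  12x1 + 17x2 + 32x3 + 206x4 + 24x5 ≥ 372   (calcium)
  168x1 + 221x2 + 224x3 + 117x4 + 261x5 ≥ 330   (calories)
  2.3x2 + 5.1x3 + 4x5 ≥ 12.4   (fibre)
  x1, x2, x3, x4, x5 ≥ 0.
The minimum-cost mix takes nothing from salmon, peanut butter, quinoa — only cheddar, brown rice. Binding constraints: calcium and fibre.
So cheddar = 1.445 servings, brown rice = 3.1 servings.
Objective = 0.31·1.445 + 0.31·3.1 = 1.4090.

€1.41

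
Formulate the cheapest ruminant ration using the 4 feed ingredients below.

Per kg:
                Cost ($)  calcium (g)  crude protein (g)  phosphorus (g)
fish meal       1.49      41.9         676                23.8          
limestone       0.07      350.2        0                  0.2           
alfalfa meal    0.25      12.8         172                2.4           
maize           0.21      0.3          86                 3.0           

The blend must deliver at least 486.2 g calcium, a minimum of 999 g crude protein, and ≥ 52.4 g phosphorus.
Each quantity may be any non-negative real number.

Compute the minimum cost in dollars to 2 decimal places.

$3.35

Let x1 = kg of fish meal, x2 = kg of limestone, x3 = kg of alfalfa meal, x4 = kg of maize.
min 1.49x1 + 0.07x2 + 0.25x3 + 0.21x4 subject to:
  41.9x1 + 350.2x2 + 12.8x3 + 0.3x4 ≥ 486.2   (calcium)
  676x1 + 172x3 + 86x4 ≥ 999   (crude protein)
  23.8x1 + 0.2x2 + 2.4x3 + 3x4 ≥ 52.4   (phosphorus)
  x1, x2, x3, x4 ≥ 0.
The minimum-cost mix takes nothing from alfalfa meal, maize — only fish meal, limestone. There the calcium and phosphorus constraints are tight.
Solving gives x1 = 2.1922, x2 = 1.1261.
Objective = 1.49·2.1922 + 0.07·1.1261 = 3.3452.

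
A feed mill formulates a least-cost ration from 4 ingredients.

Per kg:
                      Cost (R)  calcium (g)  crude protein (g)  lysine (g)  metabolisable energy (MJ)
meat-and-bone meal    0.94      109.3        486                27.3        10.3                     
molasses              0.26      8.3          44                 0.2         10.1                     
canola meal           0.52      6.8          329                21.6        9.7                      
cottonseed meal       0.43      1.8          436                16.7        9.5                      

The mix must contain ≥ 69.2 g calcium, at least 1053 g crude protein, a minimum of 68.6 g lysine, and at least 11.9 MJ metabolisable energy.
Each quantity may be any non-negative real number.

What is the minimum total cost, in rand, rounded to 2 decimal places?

R1.79

Treat it as an LP. Let x1 = kg of meat-and-bone meal, x2 = kg of molasses, x3 = kg of canola meal, x4 = kg of cottonseed meal.
Minimize 0.94x1 + 0.26x2 + 0.52x3 + 0.43x4 subject to:
  109.3x1 + 8.3x2 + 6.8x3 + 1.8x4 ≥ 69.2   (calcium)
  486x1 + 44x2 + 329x3 + 436x4 ≥ 1053   (crude protein)
  27.3x1 + 0.2x2 + 21.6x3 + 16.7x4 ≥ 68.6   (lysine)
  10.3x1 + 10.1x2 + 9.7x3 + 9.5x4 ≥ 11.9   (metabolisable energy)
  x1, x2, x3, x4 ≥ 0.
The optimal basis is {meat-and-bone meal, canola meal}; molasses, cottonseed meal drop out. There the calcium and lysine constraints are tight.
Solving gives x1 = 0.4727, x3 = 2.5785.
Objective = 0.94·0.4727 + 0.52·2.5785 = 1.7852.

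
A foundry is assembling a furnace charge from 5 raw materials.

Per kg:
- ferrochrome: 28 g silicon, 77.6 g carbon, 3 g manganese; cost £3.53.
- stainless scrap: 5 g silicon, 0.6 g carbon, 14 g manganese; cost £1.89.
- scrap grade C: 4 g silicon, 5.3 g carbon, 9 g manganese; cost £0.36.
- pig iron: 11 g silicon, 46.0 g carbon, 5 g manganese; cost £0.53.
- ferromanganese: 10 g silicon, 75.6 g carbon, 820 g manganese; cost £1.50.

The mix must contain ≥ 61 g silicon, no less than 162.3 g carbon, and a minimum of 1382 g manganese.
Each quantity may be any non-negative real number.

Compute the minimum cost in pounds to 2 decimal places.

£4.63

Treat it as an LP. Let x1 = kg of ferrochrome, x2 = kg of stainless scrap, x3 = kg of scrap grade C, x4 = kg of pig iron, x5 = kg of ferromanganese.
Minimize 3.53x1 + 1.89x2 + 0.36x3 + 0.53x4 + 1.5x5 s.t.:
  28x1 + 5x2 + 4x3 + 11x4 + 10x5 ≥ 61   (silicon)
  77.6x1 + 0.6x2 + 5.3x3 + 46x4 + 75.6x5 ≥ 162.3   (carbon)
  3x1 + 14x2 + 9x3 + 5x4 + 820x5 ≥ 1382   (manganese)
  x1, x2, x3, x4, x5 ≥ 0.
The optimal basis is {pig iron, ferromanganese}; ferrochrome, stainless scrap, scrap grade C drop out. Binding constraints: silicon and manganese.
Optimal quantities: pig iron = 4.036 kg, ferromanganese = 1.661 kg.
Objective = 0.53·4.036 + 1.5·1.661 = 4.6306.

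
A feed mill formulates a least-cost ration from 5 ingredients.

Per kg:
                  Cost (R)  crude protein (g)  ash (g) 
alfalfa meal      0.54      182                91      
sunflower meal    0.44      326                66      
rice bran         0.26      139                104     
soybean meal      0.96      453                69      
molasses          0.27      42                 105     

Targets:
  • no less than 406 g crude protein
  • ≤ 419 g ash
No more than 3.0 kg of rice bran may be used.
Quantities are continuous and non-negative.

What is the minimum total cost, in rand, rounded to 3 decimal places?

Treat it as an LP. Let x1 = kg of alfalfa meal, x2 = kg of sunflower meal, x3 = kg of rice bran, x4 = kg of soybean meal, x5 = kg of molasses.
Minimize 0.54x1 + 0.44x2 + 0.26x3 + 0.96x4 + 0.27x5 subject to:
  182x1 + 326x2 + 139x3 + 453x4 + 42x5 ≥ 406   (crude protein)
  91x1 + 66x2 + 104x3 + 69x4 + 105x5 ≤ 419   (ash)
  x3 ≤ 3
  x1, x2, x3, x4, x5 ≥ 0.
The optimal basis is {sunflower meal}; alfalfa meal, rice bran, soybean meal, molasses drop out. There the crude protein constraint is tight.
That vertex is x2 = 1.245.
Total cost: 0.44·1.245 = 0.54780.

R0.548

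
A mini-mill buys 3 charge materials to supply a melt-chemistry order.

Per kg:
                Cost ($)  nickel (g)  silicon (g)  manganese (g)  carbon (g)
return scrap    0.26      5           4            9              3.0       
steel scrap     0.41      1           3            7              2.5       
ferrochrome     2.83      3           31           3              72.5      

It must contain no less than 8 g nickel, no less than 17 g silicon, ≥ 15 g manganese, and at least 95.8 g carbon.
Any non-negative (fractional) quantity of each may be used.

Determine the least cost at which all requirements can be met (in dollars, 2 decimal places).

Let x1 = kg of return scrap, x2 = kg of steel scrap, x3 = kg of ferrochrome.
Minimize 0.26x1 + 0.41x2 + 2.83x3 with:
  5x1 + 1x2 + 3x3 ≥ 8   (nickel)
  4x1 + 3x2 + 31x3 ≥ 17   (silicon)
  9x1 + 7x2 + 3x3 ≥ 15   (manganese)
  3x1 + 2.5x2 + 72.5x3 ≥ 95.8   (carbon)
  x1, x2, x3 ≥ 0.
The cheapest feasible vertex uses only return scrap, ferrochrome; steel scrap is not used. The manganese and carbon requirements are met with equality.
That vertex is x1 = 1.243, x3 = 1.27.
Total cost: 0.26·1.243 + 2.83·1.27 = 3.9173.

$3.92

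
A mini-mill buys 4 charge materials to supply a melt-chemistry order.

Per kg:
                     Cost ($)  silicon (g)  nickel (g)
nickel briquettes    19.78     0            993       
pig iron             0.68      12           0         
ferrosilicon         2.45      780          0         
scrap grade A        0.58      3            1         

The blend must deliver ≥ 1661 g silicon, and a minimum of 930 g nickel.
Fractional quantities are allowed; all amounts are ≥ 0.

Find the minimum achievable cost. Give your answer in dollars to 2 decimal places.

Set it up as a linear program. Let x1 = kg of nickel briquettes, x2 = kg of pig iron, x3 = kg of ferrosilicon, x4 = kg of scrap grade A.
Minimise 19.78x1 + 0.68x2 + 2.45x3 + 0.58x4 s.t.:
  12x2 + 780x3 + 3x4 ≥ 1661   (silicon)
  993x1 + 1x4 ≥ 930   (nickel)
  x1, x2, x3, x4 ≥ 0.
The optimal basis is {nickel briquettes, ferrosilicon}; pig iron, scrap grade A drop out. Binding constraints: silicon and nickel.
So nickel briquettes = 0.9366 kg, ferrosilicon = 2.129 kg.
Total cost: 19.78·0.9366 + 2.45·2.129 = 23.7420.

$23.74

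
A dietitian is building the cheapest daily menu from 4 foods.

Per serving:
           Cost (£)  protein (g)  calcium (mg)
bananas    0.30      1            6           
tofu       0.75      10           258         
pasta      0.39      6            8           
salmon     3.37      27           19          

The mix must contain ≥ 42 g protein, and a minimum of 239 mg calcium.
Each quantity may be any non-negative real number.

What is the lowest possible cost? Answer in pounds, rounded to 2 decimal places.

Treat it as an LP. Let x1 = servings of bananas, x2 = servings of tofu, x3 = servings of pasta, x4 = servings of salmon.
Minimise 0.3x1 + 0.75x2 + 0.39x3 + 3.37x4 subject to:
  1x1 + 10x2 + 6x3 + 27x4 ≥ 42   (protein)
  6x1 + 258x2 + 8x3 + 19x4 ≥ 239   (calcium)
  x1, x2, x3, x4 ≥ 0.
At the optimum only tofu, pasta are positive (bananas, salmon = 0). The protein and calcium requirements are met with equality.
Optimal quantities: tofu = 0.748 servings, pasta = 5.753 servings.
Hence cost = 0.75·0.748 + 0.39·5.753 = £2.8047.

£2.80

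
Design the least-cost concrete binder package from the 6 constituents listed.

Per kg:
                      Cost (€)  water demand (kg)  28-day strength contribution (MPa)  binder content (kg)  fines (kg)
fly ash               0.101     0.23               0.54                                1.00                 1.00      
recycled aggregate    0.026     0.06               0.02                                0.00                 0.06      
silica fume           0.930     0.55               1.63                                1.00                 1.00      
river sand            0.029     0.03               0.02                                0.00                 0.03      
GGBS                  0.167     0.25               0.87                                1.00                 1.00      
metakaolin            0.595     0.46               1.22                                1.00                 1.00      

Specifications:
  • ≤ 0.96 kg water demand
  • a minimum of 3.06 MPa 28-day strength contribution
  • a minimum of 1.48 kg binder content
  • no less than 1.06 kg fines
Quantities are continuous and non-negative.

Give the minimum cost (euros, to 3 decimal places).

Let x1 = kg of fly ash, x2 = kg of recycled aggregate, x3 = kg of silica fume, x4 = kg of river sand, x5 = kg of GGBS, x6 = kg of metakaolin.
Minimise 0.101x1 + 0.026x2 + 0.93x3 + 0.029x4 + 0.167x5 + 0.595x6 with:
  0.23x1 + 0.06x2 + 0.55x3 + 0.03x4 + 0.25x5 + 0.46x6 ≤ 0.96   (water demand)
  0.54x1 + 0.02x2 + 1.63x3 + 0.02x4 + 0.87x5 + 1.22x6 ≥ 3.06   (28-day strength contribution)
  1x1 + 1x3 + 1x5 + 1x6 ≥ 1.48   (binder content)
  1x1 + 0.06x2 + 1x3 + 0.03x4 + 1x5 + 1x6 ≥ 1.06   (fines)
  x1, x2, x3, x4, x5, x6 ≥ 0.
The cheapest feasible vertex uses only fly ash, GGBS; recycled aggregate, silica fume, river sand, metakaolin are not used. Binding constraints: water demand and 28-day strength contribution.
So fly ash = 1.0783 kg, GGBS = 2.8479 kg.
Cost = 0.101·1.0783 + 0.167·2.8479 = 0.58451.

€0.585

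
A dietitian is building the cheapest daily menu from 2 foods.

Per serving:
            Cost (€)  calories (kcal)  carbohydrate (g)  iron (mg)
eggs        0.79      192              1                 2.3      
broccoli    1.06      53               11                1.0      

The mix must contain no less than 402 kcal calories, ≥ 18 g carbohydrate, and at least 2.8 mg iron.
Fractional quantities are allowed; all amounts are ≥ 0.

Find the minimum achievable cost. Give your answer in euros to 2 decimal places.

Let x1 = servings of eggs, x2 = servings of broccoli.
Minimize 0.79x1 + 1.06x2 subject to:
  192x1 + 53x2 ≥ 402   (calories)
  1x1 + 11x2 ≥ 18   (carbohydrate)
  2.3x1 + 1x2 ≥ 2.8   (iron)
  x1, x2 ≥ 0.
Both inputs are positive at the optimum. Binding constraints: calories and carbohydrate.
Solving gives x1 = 1.684, x2 = 1.483.
Cost = 0.79·1.684 + 1.06·1.483 = 2.9023.

€2.90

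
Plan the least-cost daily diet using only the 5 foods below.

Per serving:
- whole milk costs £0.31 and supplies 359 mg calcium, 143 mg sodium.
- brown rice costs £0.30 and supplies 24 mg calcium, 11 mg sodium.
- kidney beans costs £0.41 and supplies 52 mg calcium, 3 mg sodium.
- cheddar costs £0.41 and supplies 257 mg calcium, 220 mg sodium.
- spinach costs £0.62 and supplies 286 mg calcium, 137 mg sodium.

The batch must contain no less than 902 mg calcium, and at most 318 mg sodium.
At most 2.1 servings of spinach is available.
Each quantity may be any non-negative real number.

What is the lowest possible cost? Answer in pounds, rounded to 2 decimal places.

Treat it as an LP. Let x1 = servings of whole milk, x2 = servings of brown rice, x3 = servings of kidney beans, x4 = servings of cheddar, x5 = servings of spinach.
min 0.31x1 + 0.3x2 + 0.41x3 + 0.41x4 + 0.62x5 s.t.:
  359x1 + 24x2 + 52x3 + 257x4 + 286x5 ≥ 902   (calcium)
  143x1 + 11x2 + 3x3 + 220x4 + 137x5 ≤ 318   (sodium)
  x5 ≤ 2.1
  x1, x2, x3, x4, x5 ≥ 0.
The optimal basis is {whole milk, kidney beans}; brown rice, cheddar, spinach drop out. The calcium and sodium requirements are met with equality.
That vertex is x1 = 2.175, x3 = 2.331.
Total cost: 0.31·2.175 + 0.41·2.331 = 1.6300.

£1.63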